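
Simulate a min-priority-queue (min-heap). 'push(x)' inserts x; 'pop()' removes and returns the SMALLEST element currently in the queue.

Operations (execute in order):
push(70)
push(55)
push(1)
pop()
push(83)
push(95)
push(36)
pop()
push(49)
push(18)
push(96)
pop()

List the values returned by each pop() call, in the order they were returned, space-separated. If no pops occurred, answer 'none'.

Answer: 1 36 18

Derivation:
push(70): heap contents = [70]
push(55): heap contents = [55, 70]
push(1): heap contents = [1, 55, 70]
pop() → 1: heap contents = [55, 70]
push(83): heap contents = [55, 70, 83]
push(95): heap contents = [55, 70, 83, 95]
push(36): heap contents = [36, 55, 70, 83, 95]
pop() → 36: heap contents = [55, 70, 83, 95]
push(49): heap contents = [49, 55, 70, 83, 95]
push(18): heap contents = [18, 49, 55, 70, 83, 95]
push(96): heap contents = [18, 49, 55, 70, 83, 95, 96]
pop() → 18: heap contents = [49, 55, 70, 83, 95, 96]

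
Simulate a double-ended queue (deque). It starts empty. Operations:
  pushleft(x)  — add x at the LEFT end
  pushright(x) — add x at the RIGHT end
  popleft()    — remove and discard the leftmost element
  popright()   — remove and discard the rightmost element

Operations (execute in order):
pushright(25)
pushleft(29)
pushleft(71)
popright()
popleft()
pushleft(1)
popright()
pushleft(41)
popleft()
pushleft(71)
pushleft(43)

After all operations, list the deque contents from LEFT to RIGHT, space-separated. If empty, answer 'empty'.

pushright(25): [25]
pushleft(29): [29, 25]
pushleft(71): [71, 29, 25]
popright(): [71, 29]
popleft(): [29]
pushleft(1): [1, 29]
popright(): [1]
pushleft(41): [41, 1]
popleft(): [1]
pushleft(71): [71, 1]
pushleft(43): [43, 71, 1]

Answer: 43 71 1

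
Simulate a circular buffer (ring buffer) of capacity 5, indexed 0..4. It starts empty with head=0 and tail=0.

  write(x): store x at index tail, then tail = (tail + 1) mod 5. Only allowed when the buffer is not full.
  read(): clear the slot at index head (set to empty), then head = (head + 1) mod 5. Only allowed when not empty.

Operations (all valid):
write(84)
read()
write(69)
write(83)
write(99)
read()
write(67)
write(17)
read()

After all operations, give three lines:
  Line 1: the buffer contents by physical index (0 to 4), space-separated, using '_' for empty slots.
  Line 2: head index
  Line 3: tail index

write(84): buf=[84 _ _ _ _], head=0, tail=1, size=1
read(): buf=[_ _ _ _ _], head=1, tail=1, size=0
write(69): buf=[_ 69 _ _ _], head=1, tail=2, size=1
write(83): buf=[_ 69 83 _ _], head=1, tail=3, size=2
write(99): buf=[_ 69 83 99 _], head=1, tail=4, size=3
read(): buf=[_ _ 83 99 _], head=2, tail=4, size=2
write(67): buf=[_ _ 83 99 67], head=2, tail=0, size=3
write(17): buf=[17 _ 83 99 67], head=2, tail=1, size=4
read(): buf=[17 _ _ 99 67], head=3, tail=1, size=3

Answer: 17 _ _ 99 67
3
1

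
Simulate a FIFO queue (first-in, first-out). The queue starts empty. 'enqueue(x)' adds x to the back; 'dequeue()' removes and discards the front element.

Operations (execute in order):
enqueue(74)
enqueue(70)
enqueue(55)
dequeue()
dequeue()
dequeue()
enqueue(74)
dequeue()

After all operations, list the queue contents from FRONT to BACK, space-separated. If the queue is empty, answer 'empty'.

Answer: empty

Derivation:
enqueue(74): [74]
enqueue(70): [74, 70]
enqueue(55): [74, 70, 55]
dequeue(): [70, 55]
dequeue(): [55]
dequeue(): []
enqueue(74): [74]
dequeue(): []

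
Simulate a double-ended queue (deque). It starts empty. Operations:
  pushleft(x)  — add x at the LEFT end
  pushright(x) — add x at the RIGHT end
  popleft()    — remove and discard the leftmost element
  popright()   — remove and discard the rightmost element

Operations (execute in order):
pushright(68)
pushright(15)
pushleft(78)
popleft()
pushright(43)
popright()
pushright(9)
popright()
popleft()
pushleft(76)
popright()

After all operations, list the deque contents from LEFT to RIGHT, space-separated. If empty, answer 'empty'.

pushright(68): [68]
pushright(15): [68, 15]
pushleft(78): [78, 68, 15]
popleft(): [68, 15]
pushright(43): [68, 15, 43]
popright(): [68, 15]
pushright(9): [68, 15, 9]
popright(): [68, 15]
popleft(): [15]
pushleft(76): [76, 15]
popright(): [76]

Answer: 76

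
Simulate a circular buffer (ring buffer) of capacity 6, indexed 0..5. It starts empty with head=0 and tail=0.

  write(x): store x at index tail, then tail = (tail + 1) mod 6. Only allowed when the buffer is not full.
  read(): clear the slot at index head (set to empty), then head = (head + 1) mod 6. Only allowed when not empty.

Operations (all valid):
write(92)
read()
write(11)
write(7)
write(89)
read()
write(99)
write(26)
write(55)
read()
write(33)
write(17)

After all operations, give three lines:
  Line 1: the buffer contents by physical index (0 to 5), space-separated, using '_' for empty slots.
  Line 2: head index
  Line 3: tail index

write(92): buf=[92 _ _ _ _ _], head=0, tail=1, size=1
read(): buf=[_ _ _ _ _ _], head=1, tail=1, size=0
write(11): buf=[_ 11 _ _ _ _], head=1, tail=2, size=1
write(7): buf=[_ 11 7 _ _ _], head=1, tail=3, size=2
write(89): buf=[_ 11 7 89 _ _], head=1, tail=4, size=3
read(): buf=[_ _ 7 89 _ _], head=2, tail=4, size=2
write(99): buf=[_ _ 7 89 99 _], head=2, tail=5, size=3
write(26): buf=[_ _ 7 89 99 26], head=2, tail=0, size=4
write(55): buf=[55 _ 7 89 99 26], head=2, tail=1, size=5
read(): buf=[55 _ _ 89 99 26], head=3, tail=1, size=4
write(33): buf=[55 33 _ 89 99 26], head=3, tail=2, size=5
write(17): buf=[55 33 17 89 99 26], head=3, tail=3, size=6

Answer: 55 33 17 89 99 26
3
3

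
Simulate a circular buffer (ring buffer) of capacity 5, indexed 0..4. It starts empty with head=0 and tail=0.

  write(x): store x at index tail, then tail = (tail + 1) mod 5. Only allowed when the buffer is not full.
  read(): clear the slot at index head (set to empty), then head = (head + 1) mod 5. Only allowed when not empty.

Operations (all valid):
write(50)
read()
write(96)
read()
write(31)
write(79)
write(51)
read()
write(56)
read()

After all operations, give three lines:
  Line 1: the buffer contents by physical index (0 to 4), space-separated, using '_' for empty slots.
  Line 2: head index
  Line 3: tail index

Answer: 56 _ _ _ 51
4
1

Derivation:
write(50): buf=[50 _ _ _ _], head=0, tail=1, size=1
read(): buf=[_ _ _ _ _], head=1, tail=1, size=0
write(96): buf=[_ 96 _ _ _], head=1, tail=2, size=1
read(): buf=[_ _ _ _ _], head=2, tail=2, size=0
write(31): buf=[_ _ 31 _ _], head=2, tail=3, size=1
write(79): buf=[_ _ 31 79 _], head=2, tail=4, size=2
write(51): buf=[_ _ 31 79 51], head=2, tail=0, size=3
read(): buf=[_ _ _ 79 51], head=3, tail=0, size=2
write(56): buf=[56 _ _ 79 51], head=3, tail=1, size=3
read(): buf=[56 _ _ _ 51], head=4, tail=1, size=2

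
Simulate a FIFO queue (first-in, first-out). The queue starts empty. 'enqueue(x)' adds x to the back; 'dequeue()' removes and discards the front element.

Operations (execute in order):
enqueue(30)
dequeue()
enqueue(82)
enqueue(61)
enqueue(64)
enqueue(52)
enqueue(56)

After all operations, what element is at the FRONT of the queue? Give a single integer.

Answer: 82

Derivation:
enqueue(30): queue = [30]
dequeue(): queue = []
enqueue(82): queue = [82]
enqueue(61): queue = [82, 61]
enqueue(64): queue = [82, 61, 64]
enqueue(52): queue = [82, 61, 64, 52]
enqueue(56): queue = [82, 61, 64, 52, 56]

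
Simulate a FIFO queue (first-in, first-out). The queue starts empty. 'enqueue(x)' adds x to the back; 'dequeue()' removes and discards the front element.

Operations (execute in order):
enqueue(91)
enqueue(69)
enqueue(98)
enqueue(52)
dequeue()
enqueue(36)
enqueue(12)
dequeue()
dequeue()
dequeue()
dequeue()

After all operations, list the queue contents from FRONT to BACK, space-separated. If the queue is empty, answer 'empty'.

Answer: 12

Derivation:
enqueue(91): [91]
enqueue(69): [91, 69]
enqueue(98): [91, 69, 98]
enqueue(52): [91, 69, 98, 52]
dequeue(): [69, 98, 52]
enqueue(36): [69, 98, 52, 36]
enqueue(12): [69, 98, 52, 36, 12]
dequeue(): [98, 52, 36, 12]
dequeue(): [52, 36, 12]
dequeue(): [36, 12]
dequeue(): [12]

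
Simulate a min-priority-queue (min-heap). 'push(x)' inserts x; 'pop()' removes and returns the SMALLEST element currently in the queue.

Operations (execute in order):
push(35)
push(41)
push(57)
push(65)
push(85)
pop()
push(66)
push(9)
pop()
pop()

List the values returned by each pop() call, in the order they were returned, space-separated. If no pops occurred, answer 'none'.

Answer: 35 9 41

Derivation:
push(35): heap contents = [35]
push(41): heap contents = [35, 41]
push(57): heap contents = [35, 41, 57]
push(65): heap contents = [35, 41, 57, 65]
push(85): heap contents = [35, 41, 57, 65, 85]
pop() → 35: heap contents = [41, 57, 65, 85]
push(66): heap contents = [41, 57, 65, 66, 85]
push(9): heap contents = [9, 41, 57, 65, 66, 85]
pop() → 9: heap contents = [41, 57, 65, 66, 85]
pop() → 41: heap contents = [57, 65, 66, 85]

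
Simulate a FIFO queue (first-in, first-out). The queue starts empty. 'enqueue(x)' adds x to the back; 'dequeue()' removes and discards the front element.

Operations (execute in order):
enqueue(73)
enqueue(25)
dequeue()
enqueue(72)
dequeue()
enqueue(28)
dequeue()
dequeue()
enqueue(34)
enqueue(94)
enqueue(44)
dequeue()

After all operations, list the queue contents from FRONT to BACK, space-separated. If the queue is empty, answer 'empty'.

enqueue(73): [73]
enqueue(25): [73, 25]
dequeue(): [25]
enqueue(72): [25, 72]
dequeue(): [72]
enqueue(28): [72, 28]
dequeue(): [28]
dequeue(): []
enqueue(34): [34]
enqueue(94): [34, 94]
enqueue(44): [34, 94, 44]
dequeue(): [94, 44]

Answer: 94 44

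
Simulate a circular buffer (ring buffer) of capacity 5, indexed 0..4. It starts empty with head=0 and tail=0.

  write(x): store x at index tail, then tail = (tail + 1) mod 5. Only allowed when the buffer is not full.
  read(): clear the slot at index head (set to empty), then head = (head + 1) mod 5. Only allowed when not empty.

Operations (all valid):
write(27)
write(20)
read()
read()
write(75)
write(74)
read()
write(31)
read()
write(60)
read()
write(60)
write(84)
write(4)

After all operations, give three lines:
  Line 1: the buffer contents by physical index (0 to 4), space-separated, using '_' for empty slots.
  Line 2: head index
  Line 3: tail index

write(27): buf=[27 _ _ _ _], head=0, tail=1, size=1
write(20): buf=[27 20 _ _ _], head=0, tail=2, size=2
read(): buf=[_ 20 _ _ _], head=1, tail=2, size=1
read(): buf=[_ _ _ _ _], head=2, tail=2, size=0
write(75): buf=[_ _ 75 _ _], head=2, tail=3, size=1
write(74): buf=[_ _ 75 74 _], head=2, tail=4, size=2
read(): buf=[_ _ _ 74 _], head=3, tail=4, size=1
write(31): buf=[_ _ _ 74 31], head=3, tail=0, size=2
read(): buf=[_ _ _ _ 31], head=4, tail=0, size=1
write(60): buf=[60 _ _ _ 31], head=4, tail=1, size=2
read(): buf=[60 _ _ _ _], head=0, tail=1, size=1
write(60): buf=[60 60 _ _ _], head=0, tail=2, size=2
write(84): buf=[60 60 84 _ _], head=0, tail=3, size=3
write(4): buf=[60 60 84 4 _], head=0, tail=4, size=4

Answer: 60 60 84 4 _
0
4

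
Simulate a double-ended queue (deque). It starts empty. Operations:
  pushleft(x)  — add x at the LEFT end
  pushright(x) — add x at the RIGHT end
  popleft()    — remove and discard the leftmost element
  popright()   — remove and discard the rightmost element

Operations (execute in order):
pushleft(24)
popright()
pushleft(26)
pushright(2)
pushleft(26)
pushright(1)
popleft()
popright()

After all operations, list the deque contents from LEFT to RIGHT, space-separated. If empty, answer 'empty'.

Answer: 26 2

Derivation:
pushleft(24): [24]
popright(): []
pushleft(26): [26]
pushright(2): [26, 2]
pushleft(26): [26, 26, 2]
pushright(1): [26, 26, 2, 1]
popleft(): [26, 2, 1]
popright(): [26, 2]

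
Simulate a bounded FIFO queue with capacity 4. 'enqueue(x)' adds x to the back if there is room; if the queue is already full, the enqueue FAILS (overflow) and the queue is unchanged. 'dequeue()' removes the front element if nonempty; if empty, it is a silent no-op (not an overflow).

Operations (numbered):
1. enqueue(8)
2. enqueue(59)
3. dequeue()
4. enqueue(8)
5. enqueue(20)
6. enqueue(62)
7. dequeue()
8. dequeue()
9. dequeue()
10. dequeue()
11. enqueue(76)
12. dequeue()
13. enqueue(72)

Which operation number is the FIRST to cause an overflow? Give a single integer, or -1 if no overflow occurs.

Answer: -1

Derivation:
1. enqueue(8): size=1
2. enqueue(59): size=2
3. dequeue(): size=1
4. enqueue(8): size=2
5. enqueue(20): size=3
6. enqueue(62): size=4
7. dequeue(): size=3
8. dequeue(): size=2
9. dequeue(): size=1
10. dequeue(): size=0
11. enqueue(76): size=1
12. dequeue(): size=0
13. enqueue(72): size=1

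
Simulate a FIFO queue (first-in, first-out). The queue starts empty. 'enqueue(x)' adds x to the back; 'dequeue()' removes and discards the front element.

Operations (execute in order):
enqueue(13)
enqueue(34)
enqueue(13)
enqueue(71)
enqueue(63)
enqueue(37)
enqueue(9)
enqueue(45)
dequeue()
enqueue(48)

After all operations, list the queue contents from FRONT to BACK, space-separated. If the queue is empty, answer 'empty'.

enqueue(13): [13]
enqueue(34): [13, 34]
enqueue(13): [13, 34, 13]
enqueue(71): [13, 34, 13, 71]
enqueue(63): [13, 34, 13, 71, 63]
enqueue(37): [13, 34, 13, 71, 63, 37]
enqueue(9): [13, 34, 13, 71, 63, 37, 9]
enqueue(45): [13, 34, 13, 71, 63, 37, 9, 45]
dequeue(): [34, 13, 71, 63, 37, 9, 45]
enqueue(48): [34, 13, 71, 63, 37, 9, 45, 48]

Answer: 34 13 71 63 37 9 45 48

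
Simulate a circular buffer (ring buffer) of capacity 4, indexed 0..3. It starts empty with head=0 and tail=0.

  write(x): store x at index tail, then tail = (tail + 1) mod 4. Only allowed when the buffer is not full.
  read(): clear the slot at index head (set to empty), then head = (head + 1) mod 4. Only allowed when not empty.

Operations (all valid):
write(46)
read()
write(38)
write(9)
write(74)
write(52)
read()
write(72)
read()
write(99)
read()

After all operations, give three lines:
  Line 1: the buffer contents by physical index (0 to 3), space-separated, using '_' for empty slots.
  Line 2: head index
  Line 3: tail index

write(46): buf=[46 _ _ _], head=0, tail=1, size=1
read(): buf=[_ _ _ _], head=1, tail=1, size=0
write(38): buf=[_ 38 _ _], head=1, tail=2, size=1
write(9): buf=[_ 38 9 _], head=1, tail=3, size=2
write(74): buf=[_ 38 9 74], head=1, tail=0, size=3
write(52): buf=[52 38 9 74], head=1, tail=1, size=4
read(): buf=[52 _ 9 74], head=2, tail=1, size=3
write(72): buf=[52 72 9 74], head=2, tail=2, size=4
read(): buf=[52 72 _ 74], head=3, tail=2, size=3
write(99): buf=[52 72 99 74], head=3, tail=3, size=4
read(): buf=[52 72 99 _], head=0, tail=3, size=3

Answer: 52 72 99 _
0
3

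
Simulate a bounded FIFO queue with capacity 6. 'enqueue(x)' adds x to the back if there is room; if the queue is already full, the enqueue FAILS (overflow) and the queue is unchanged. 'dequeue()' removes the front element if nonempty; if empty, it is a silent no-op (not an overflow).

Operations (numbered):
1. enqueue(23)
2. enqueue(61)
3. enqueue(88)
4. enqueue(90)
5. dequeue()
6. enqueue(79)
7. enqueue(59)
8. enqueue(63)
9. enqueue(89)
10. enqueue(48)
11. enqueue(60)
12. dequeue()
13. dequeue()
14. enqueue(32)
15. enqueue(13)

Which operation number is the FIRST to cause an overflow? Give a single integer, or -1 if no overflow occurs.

Answer: 9

Derivation:
1. enqueue(23): size=1
2. enqueue(61): size=2
3. enqueue(88): size=3
4. enqueue(90): size=4
5. dequeue(): size=3
6. enqueue(79): size=4
7. enqueue(59): size=5
8. enqueue(63): size=6
9. enqueue(89): size=6=cap → OVERFLOW (fail)
10. enqueue(48): size=6=cap → OVERFLOW (fail)
11. enqueue(60): size=6=cap → OVERFLOW (fail)
12. dequeue(): size=5
13. dequeue(): size=4
14. enqueue(32): size=5
15. enqueue(13): size=6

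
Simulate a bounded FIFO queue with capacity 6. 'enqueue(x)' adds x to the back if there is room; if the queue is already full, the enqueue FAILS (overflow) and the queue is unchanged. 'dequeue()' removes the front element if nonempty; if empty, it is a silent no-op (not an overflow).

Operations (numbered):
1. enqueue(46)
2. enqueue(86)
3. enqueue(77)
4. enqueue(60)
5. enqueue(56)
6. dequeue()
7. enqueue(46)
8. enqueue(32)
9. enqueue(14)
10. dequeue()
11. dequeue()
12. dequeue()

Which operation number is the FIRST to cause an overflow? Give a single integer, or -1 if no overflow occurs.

Answer: 9

Derivation:
1. enqueue(46): size=1
2. enqueue(86): size=2
3. enqueue(77): size=3
4. enqueue(60): size=4
5. enqueue(56): size=5
6. dequeue(): size=4
7. enqueue(46): size=5
8. enqueue(32): size=6
9. enqueue(14): size=6=cap → OVERFLOW (fail)
10. dequeue(): size=5
11. dequeue(): size=4
12. dequeue(): size=3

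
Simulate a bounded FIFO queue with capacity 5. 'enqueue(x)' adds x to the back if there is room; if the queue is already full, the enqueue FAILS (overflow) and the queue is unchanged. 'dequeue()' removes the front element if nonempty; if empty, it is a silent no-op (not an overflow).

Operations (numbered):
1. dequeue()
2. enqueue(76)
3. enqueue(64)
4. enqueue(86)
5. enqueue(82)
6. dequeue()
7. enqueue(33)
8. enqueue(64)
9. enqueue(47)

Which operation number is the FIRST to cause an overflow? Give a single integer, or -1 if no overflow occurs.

1. dequeue(): empty, no-op, size=0
2. enqueue(76): size=1
3. enqueue(64): size=2
4. enqueue(86): size=3
5. enqueue(82): size=4
6. dequeue(): size=3
7. enqueue(33): size=4
8. enqueue(64): size=5
9. enqueue(47): size=5=cap → OVERFLOW (fail)

Answer: 9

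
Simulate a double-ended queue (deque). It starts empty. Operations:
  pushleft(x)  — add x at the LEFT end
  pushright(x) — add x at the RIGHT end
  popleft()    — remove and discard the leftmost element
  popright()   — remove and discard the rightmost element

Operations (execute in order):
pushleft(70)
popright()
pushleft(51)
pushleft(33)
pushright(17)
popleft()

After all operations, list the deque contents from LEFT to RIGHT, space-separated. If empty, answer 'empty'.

pushleft(70): [70]
popright(): []
pushleft(51): [51]
pushleft(33): [33, 51]
pushright(17): [33, 51, 17]
popleft(): [51, 17]

Answer: 51 17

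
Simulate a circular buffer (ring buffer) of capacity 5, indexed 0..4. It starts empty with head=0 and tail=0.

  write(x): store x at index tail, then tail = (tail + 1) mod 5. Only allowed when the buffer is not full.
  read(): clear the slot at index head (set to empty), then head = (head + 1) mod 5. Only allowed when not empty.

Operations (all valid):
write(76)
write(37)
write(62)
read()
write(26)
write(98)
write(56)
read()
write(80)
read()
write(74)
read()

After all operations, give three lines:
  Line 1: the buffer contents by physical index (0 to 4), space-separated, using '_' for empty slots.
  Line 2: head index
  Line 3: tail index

write(76): buf=[76 _ _ _ _], head=0, tail=1, size=1
write(37): buf=[76 37 _ _ _], head=0, tail=2, size=2
write(62): buf=[76 37 62 _ _], head=0, tail=3, size=3
read(): buf=[_ 37 62 _ _], head=1, tail=3, size=2
write(26): buf=[_ 37 62 26 _], head=1, tail=4, size=3
write(98): buf=[_ 37 62 26 98], head=1, tail=0, size=4
write(56): buf=[56 37 62 26 98], head=1, tail=1, size=5
read(): buf=[56 _ 62 26 98], head=2, tail=1, size=4
write(80): buf=[56 80 62 26 98], head=2, tail=2, size=5
read(): buf=[56 80 _ 26 98], head=3, tail=2, size=4
write(74): buf=[56 80 74 26 98], head=3, tail=3, size=5
read(): buf=[56 80 74 _ 98], head=4, tail=3, size=4

Answer: 56 80 74 _ 98
4
3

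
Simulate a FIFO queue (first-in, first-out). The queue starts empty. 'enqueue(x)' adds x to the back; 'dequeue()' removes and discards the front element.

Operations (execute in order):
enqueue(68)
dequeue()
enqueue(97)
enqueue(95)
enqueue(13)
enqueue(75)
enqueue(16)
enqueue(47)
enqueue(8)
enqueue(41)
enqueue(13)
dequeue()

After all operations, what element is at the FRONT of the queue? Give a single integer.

Answer: 95

Derivation:
enqueue(68): queue = [68]
dequeue(): queue = []
enqueue(97): queue = [97]
enqueue(95): queue = [97, 95]
enqueue(13): queue = [97, 95, 13]
enqueue(75): queue = [97, 95, 13, 75]
enqueue(16): queue = [97, 95, 13, 75, 16]
enqueue(47): queue = [97, 95, 13, 75, 16, 47]
enqueue(8): queue = [97, 95, 13, 75, 16, 47, 8]
enqueue(41): queue = [97, 95, 13, 75, 16, 47, 8, 41]
enqueue(13): queue = [97, 95, 13, 75, 16, 47, 8, 41, 13]
dequeue(): queue = [95, 13, 75, 16, 47, 8, 41, 13]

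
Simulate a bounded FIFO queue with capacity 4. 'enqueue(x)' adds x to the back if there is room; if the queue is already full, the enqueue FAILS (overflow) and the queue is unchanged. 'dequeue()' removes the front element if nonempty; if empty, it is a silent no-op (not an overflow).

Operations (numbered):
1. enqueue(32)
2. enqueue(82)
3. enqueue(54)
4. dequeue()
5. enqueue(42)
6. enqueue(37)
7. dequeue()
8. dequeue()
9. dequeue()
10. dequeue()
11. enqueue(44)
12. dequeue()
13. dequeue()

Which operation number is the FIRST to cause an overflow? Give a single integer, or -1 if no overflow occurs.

1. enqueue(32): size=1
2. enqueue(82): size=2
3. enqueue(54): size=3
4. dequeue(): size=2
5. enqueue(42): size=3
6. enqueue(37): size=4
7. dequeue(): size=3
8. dequeue(): size=2
9. dequeue(): size=1
10. dequeue(): size=0
11. enqueue(44): size=1
12. dequeue(): size=0
13. dequeue(): empty, no-op, size=0

Answer: -1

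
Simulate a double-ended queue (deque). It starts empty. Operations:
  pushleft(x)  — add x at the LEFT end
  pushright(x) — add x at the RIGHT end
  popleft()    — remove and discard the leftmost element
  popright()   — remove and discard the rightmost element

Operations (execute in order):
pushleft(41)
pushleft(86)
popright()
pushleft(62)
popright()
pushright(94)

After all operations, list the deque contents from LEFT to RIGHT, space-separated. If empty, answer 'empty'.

pushleft(41): [41]
pushleft(86): [86, 41]
popright(): [86]
pushleft(62): [62, 86]
popright(): [62]
pushright(94): [62, 94]

Answer: 62 94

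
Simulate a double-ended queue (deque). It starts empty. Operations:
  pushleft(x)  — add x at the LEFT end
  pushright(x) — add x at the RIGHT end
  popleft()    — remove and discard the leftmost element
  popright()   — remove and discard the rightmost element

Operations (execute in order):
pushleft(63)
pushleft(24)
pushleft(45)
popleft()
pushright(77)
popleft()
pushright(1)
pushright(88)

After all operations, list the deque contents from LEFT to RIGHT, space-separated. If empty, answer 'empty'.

Answer: 63 77 1 88

Derivation:
pushleft(63): [63]
pushleft(24): [24, 63]
pushleft(45): [45, 24, 63]
popleft(): [24, 63]
pushright(77): [24, 63, 77]
popleft(): [63, 77]
pushright(1): [63, 77, 1]
pushright(88): [63, 77, 1, 88]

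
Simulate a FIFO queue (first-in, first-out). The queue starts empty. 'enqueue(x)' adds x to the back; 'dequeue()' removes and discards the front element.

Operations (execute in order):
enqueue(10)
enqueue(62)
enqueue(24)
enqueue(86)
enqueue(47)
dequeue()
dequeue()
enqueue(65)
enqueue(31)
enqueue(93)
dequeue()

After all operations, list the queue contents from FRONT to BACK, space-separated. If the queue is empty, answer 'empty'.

enqueue(10): [10]
enqueue(62): [10, 62]
enqueue(24): [10, 62, 24]
enqueue(86): [10, 62, 24, 86]
enqueue(47): [10, 62, 24, 86, 47]
dequeue(): [62, 24, 86, 47]
dequeue(): [24, 86, 47]
enqueue(65): [24, 86, 47, 65]
enqueue(31): [24, 86, 47, 65, 31]
enqueue(93): [24, 86, 47, 65, 31, 93]
dequeue(): [86, 47, 65, 31, 93]

Answer: 86 47 65 31 93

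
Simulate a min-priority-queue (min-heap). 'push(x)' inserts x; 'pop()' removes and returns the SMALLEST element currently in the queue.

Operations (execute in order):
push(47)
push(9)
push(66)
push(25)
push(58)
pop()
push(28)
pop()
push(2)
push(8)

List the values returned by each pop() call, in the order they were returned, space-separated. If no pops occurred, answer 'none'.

Answer: 9 25

Derivation:
push(47): heap contents = [47]
push(9): heap contents = [9, 47]
push(66): heap contents = [9, 47, 66]
push(25): heap contents = [9, 25, 47, 66]
push(58): heap contents = [9, 25, 47, 58, 66]
pop() → 9: heap contents = [25, 47, 58, 66]
push(28): heap contents = [25, 28, 47, 58, 66]
pop() → 25: heap contents = [28, 47, 58, 66]
push(2): heap contents = [2, 28, 47, 58, 66]
push(8): heap contents = [2, 8, 28, 47, 58, 66]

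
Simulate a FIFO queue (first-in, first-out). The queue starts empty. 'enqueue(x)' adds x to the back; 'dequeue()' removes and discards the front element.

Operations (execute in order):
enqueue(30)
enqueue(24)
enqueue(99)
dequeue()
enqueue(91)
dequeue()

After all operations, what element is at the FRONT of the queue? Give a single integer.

enqueue(30): queue = [30]
enqueue(24): queue = [30, 24]
enqueue(99): queue = [30, 24, 99]
dequeue(): queue = [24, 99]
enqueue(91): queue = [24, 99, 91]
dequeue(): queue = [99, 91]

Answer: 99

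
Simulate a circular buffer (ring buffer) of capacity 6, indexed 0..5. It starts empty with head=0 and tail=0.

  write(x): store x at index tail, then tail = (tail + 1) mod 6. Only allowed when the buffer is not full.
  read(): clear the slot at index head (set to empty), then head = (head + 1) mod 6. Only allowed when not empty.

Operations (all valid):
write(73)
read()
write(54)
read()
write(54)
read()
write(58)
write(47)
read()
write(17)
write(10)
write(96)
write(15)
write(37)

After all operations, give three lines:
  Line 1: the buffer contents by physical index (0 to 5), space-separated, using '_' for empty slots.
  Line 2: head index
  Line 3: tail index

Answer: 10 96 15 37 47 17
4
4

Derivation:
write(73): buf=[73 _ _ _ _ _], head=0, tail=1, size=1
read(): buf=[_ _ _ _ _ _], head=1, tail=1, size=0
write(54): buf=[_ 54 _ _ _ _], head=1, tail=2, size=1
read(): buf=[_ _ _ _ _ _], head=2, tail=2, size=0
write(54): buf=[_ _ 54 _ _ _], head=2, tail=3, size=1
read(): buf=[_ _ _ _ _ _], head=3, tail=3, size=0
write(58): buf=[_ _ _ 58 _ _], head=3, tail=4, size=1
write(47): buf=[_ _ _ 58 47 _], head=3, tail=5, size=2
read(): buf=[_ _ _ _ 47 _], head=4, tail=5, size=1
write(17): buf=[_ _ _ _ 47 17], head=4, tail=0, size=2
write(10): buf=[10 _ _ _ 47 17], head=4, tail=1, size=3
write(96): buf=[10 96 _ _ 47 17], head=4, tail=2, size=4
write(15): buf=[10 96 15 _ 47 17], head=4, tail=3, size=5
write(37): buf=[10 96 15 37 47 17], head=4, tail=4, size=6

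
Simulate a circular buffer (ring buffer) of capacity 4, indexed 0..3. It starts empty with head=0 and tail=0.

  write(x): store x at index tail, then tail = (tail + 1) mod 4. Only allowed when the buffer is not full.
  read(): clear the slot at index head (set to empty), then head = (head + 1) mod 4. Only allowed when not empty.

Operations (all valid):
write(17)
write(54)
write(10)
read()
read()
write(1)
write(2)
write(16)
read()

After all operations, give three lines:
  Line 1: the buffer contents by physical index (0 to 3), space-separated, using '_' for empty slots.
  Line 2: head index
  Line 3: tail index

Answer: 2 16 _ 1
3
2

Derivation:
write(17): buf=[17 _ _ _], head=0, tail=1, size=1
write(54): buf=[17 54 _ _], head=0, tail=2, size=2
write(10): buf=[17 54 10 _], head=0, tail=3, size=3
read(): buf=[_ 54 10 _], head=1, tail=3, size=2
read(): buf=[_ _ 10 _], head=2, tail=3, size=1
write(1): buf=[_ _ 10 1], head=2, tail=0, size=2
write(2): buf=[2 _ 10 1], head=2, tail=1, size=3
write(16): buf=[2 16 10 1], head=2, tail=2, size=4
read(): buf=[2 16 _ 1], head=3, tail=2, size=3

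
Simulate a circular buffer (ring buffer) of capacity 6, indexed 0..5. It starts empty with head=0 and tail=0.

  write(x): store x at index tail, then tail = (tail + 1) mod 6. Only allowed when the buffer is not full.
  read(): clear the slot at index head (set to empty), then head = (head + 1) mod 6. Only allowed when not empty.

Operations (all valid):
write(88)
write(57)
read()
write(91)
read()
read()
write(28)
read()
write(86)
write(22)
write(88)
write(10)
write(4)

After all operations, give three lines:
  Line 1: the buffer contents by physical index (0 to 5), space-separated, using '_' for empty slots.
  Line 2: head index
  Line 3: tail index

write(88): buf=[88 _ _ _ _ _], head=0, tail=1, size=1
write(57): buf=[88 57 _ _ _ _], head=0, tail=2, size=2
read(): buf=[_ 57 _ _ _ _], head=1, tail=2, size=1
write(91): buf=[_ 57 91 _ _ _], head=1, tail=3, size=2
read(): buf=[_ _ 91 _ _ _], head=2, tail=3, size=1
read(): buf=[_ _ _ _ _ _], head=3, tail=3, size=0
write(28): buf=[_ _ _ 28 _ _], head=3, tail=4, size=1
read(): buf=[_ _ _ _ _ _], head=4, tail=4, size=0
write(86): buf=[_ _ _ _ 86 _], head=4, tail=5, size=1
write(22): buf=[_ _ _ _ 86 22], head=4, tail=0, size=2
write(88): buf=[88 _ _ _ 86 22], head=4, tail=1, size=3
write(10): buf=[88 10 _ _ 86 22], head=4, tail=2, size=4
write(4): buf=[88 10 4 _ 86 22], head=4, tail=3, size=5

Answer: 88 10 4 _ 86 22
4
3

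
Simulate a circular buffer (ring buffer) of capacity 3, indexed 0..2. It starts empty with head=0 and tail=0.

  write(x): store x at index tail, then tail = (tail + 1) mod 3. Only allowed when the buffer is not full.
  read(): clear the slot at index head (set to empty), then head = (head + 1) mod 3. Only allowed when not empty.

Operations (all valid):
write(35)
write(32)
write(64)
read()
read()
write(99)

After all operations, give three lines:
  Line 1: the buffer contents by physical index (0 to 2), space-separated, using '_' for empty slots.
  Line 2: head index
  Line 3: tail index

Answer: 99 _ 64
2
1

Derivation:
write(35): buf=[35 _ _], head=0, tail=1, size=1
write(32): buf=[35 32 _], head=0, tail=2, size=2
write(64): buf=[35 32 64], head=0, tail=0, size=3
read(): buf=[_ 32 64], head=1, tail=0, size=2
read(): buf=[_ _ 64], head=2, tail=0, size=1
write(99): buf=[99 _ 64], head=2, tail=1, size=2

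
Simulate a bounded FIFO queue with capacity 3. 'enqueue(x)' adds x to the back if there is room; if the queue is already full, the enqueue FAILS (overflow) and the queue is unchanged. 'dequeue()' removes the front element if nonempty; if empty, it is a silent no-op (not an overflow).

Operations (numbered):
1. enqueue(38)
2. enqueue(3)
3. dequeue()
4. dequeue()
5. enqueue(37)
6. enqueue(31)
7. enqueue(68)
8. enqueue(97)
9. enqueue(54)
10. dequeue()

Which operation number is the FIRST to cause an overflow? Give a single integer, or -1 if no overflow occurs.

1. enqueue(38): size=1
2. enqueue(3): size=2
3. dequeue(): size=1
4. dequeue(): size=0
5. enqueue(37): size=1
6. enqueue(31): size=2
7. enqueue(68): size=3
8. enqueue(97): size=3=cap → OVERFLOW (fail)
9. enqueue(54): size=3=cap → OVERFLOW (fail)
10. dequeue(): size=2

Answer: 8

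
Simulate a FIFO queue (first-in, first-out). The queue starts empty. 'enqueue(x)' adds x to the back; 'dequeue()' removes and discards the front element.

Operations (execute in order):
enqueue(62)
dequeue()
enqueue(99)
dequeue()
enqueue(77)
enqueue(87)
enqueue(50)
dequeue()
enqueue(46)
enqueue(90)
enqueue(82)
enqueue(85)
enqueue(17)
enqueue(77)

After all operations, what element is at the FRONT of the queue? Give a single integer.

enqueue(62): queue = [62]
dequeue(): queue = []
enqueue(99): queue = [99]
dequeue(): queue = []
enqueue(77): queue = [77]
enqueue(87): queue = [77, 87]
enqueue(50): queue = [77, 87, 50]
dequeue(): queue = [87, 50]
enqueue(46): queue = [87, 50, 46]
enqueue(90): queue = [87, 50, 46, 90]
enqueue(82): queue = [87, 50, 46, 90, 82]
enqueue(85): queue = [87, 50, 46, 90, 82, 85]
enqueue(17): queue = [87, 50, 46, 90, 82, 85, 17]
enqueue(77): queue = [87, 50, 46, 90, 82, 85, 17, 77]

Answer: 87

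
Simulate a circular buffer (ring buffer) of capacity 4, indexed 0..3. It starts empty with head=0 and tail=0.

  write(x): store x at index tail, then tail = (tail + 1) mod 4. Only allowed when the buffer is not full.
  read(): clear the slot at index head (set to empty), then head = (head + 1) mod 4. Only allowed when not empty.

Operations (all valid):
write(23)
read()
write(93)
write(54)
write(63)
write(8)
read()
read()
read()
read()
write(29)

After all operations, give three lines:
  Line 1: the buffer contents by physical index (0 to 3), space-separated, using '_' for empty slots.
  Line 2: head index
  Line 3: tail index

write(23): buf=[23 _ _ _], head=0, tail=1, size=1
read(): buf=[_ _ _ _], head=1, tail=1, size=0
write(93): buf=[_ 93 _ _], head=1, tail=2, size=1
write(54): buf=[_ 93 54 _], head=1, tail=3, size=2
write(63): buf=[_ 93 54 63], head=1, tail=0, size=3
write(8): buf=[8 93 54 63], head=1, tail=1, size=4
read(): buf=[8 _ 54 63], head=2, tail=1, size=3
read(): buf=[8 _ _ 63], head=3, tail=1, size=2
read(): buf=[8 _ _ _], head=0, tail=1, size=1
read(): buf=[_ _ _ _], head=1, tail=1, size=0
write(29): buf=[_ 29 _ _], head=1, tail=2, size=1

Answer: _ 29 _ _
1
2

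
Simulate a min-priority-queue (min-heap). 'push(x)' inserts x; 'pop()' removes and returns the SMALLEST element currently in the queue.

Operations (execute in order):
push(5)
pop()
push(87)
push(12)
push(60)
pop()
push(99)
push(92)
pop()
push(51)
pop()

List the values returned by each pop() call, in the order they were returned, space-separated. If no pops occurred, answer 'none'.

Answer: 5 12 60 51

Derivation:
push(5): heap contents = [5]
pop() → 5: heap contents = []
push(87): heap contents = [87]
push(12): heap contents = [12, 87]
push(60): heap contents = [12, 60, 87]
pop() → 12: heap contents = [60, 87]
push(99): heap contents = [60, 87, 99]
push(92): heap contents = [60, 87, 92, 99]
pop() → 60: heap contents = [87, 92, 99]
push(51): heap contents = [51, 87, 92, 99]
pop() → 51: heap contents = [87, 92, 99]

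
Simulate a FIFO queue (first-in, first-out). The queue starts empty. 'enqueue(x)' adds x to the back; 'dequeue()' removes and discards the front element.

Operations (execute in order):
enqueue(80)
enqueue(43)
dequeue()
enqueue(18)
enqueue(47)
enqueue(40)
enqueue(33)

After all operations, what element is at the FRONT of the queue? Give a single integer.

enqueue(80): queue = [80]
enqueue(43): queue = [80, 43]
dequeue(): queue = [43]
enqueue(18): queue = [43, 18]
enqueue(47): queue = [43, 18, 47]
enqueue(40): queue = [43, 18, 47, 40]
enqueue(33): queue = [43, 18, 47, 40, 33]

Answer: 43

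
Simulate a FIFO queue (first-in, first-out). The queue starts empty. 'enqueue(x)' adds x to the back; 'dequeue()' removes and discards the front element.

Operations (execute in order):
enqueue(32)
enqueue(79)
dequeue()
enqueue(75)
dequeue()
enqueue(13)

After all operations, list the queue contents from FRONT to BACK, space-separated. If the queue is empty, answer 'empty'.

enqueue(32): [32]
enqueue(79): [32, 79]
dequeue(): [79]
enqueue(75): [79, 75]
dequeue(): [75]
enqueue(13): [75, 13]

Answer: 75 13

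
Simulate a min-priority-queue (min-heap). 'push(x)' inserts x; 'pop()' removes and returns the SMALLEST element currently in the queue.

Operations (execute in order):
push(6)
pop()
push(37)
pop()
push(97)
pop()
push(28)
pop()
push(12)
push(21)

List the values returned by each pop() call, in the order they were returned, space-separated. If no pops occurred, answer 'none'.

push(6): heap contents = [6]
pop() → 6: heap contents = []
push(37): heap contents = [37]
pop() → 37: heap contents = []
push(97): heap contents = [97]
pop() → 97: heap contents = []
push(28): heap contents = [28]
pop() → 28: heap contents = []
push(12): heap contents = [12]
push(21): heap contents = [12, 21]

Answer: 6 37 97 28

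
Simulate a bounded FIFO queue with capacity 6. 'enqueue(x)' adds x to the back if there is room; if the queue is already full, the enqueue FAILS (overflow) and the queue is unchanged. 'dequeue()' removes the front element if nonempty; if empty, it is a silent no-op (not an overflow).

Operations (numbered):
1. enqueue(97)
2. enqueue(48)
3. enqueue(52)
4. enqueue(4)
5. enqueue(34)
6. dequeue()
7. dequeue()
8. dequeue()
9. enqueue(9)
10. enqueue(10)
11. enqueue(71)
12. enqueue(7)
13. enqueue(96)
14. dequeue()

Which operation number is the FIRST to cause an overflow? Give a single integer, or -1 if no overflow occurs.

1. enqueue(97): size=1
2. enqueue(48): size=2
3. enqueue(52): size=3
4. enqueue(4): size=4
5. enqueue(34): size=5
6. dequeue(): size=4
7. dequeue(): size=3
8. dequeue(): size=2
9. enqueue(9): size=3
10. enqueue(10): size=4
11. enqueue(71): size=5
12. enqueue(7): size=6
13. enqueue(96): size=6=cap → OVERFLOW (fail)
14. dequeue(): size=5

Answer: 13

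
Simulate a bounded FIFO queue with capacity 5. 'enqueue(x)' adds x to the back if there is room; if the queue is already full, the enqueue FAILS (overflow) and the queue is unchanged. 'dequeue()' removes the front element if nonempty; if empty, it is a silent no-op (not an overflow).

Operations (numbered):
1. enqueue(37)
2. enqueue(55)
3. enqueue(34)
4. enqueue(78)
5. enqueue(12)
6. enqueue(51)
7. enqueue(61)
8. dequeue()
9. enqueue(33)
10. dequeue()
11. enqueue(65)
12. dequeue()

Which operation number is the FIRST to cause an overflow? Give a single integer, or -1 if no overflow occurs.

Answer: 6

Derivation:
1. enqueue(37): size=1
2. enqueue(55): size=2
3. enqueue(34): size=3
4. enqueue(78): size=4
5. enqueue(12): size=5
6. enqueue(51): size=5=cap → OVERFLOW (fail)
7. enqueue(61): size=5=cap → OVERFLOW (fail)
8. dequeue(): size=4
9. enqueue(33): size=5
10. dequeue(): size=4
11. enqueue(65): size=5
12. dequeue(): size=4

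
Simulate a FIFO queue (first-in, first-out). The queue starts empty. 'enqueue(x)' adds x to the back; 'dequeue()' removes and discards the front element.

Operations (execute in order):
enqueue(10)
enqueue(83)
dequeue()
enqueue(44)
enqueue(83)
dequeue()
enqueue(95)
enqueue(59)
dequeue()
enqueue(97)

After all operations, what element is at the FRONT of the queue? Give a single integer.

enqueue(10): queue = [10]
enqueue(83): queue = [10, 83]
dequeue(): queue = [83]
enqueue(44): queue = [83, 44]
enqueue(83): queue = [83, 44, 83]
dequeue(): queue = [44, 83]
enqueue(95): queue = [44, 83, 95]
enqueue(59): queue = [44, 83, 95, 59]
dequeue(): queue = [83, 95, 59]
enqueue(97): queue = [83, 95, 59, 97]

Answer: 83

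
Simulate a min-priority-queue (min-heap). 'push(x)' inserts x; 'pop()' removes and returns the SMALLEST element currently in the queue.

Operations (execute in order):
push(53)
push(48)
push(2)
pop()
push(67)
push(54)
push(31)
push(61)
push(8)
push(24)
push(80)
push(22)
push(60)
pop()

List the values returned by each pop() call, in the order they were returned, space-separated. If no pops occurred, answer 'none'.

Answer: 2 8

Derivation:
push(53): heap contents = [53]
push(48): heap contents = [48, 53]
push(2): heap contents = [2, 48, 53]
pop() → 2: heap contents = [48, 53]
push(67): heap contents = [48, 53, 67]
push(54): heap contents = [48, 53, 54, 67]
push(31): heap contents = [31, 48, 53, 54, 67]
push(61): heap contents = [31, 48, 53, 54, 61, 67]
push(8): heap contents = [8, 31, 48, 53, 54, 61, 67]
push(24): heap contents = [8, 24, 31, 48, 53, 54, 61, 67]
push(80): heap contents = [8, 24, 31, 48, 53, 54, 61, 67, 80]
push(22): heap contents = [8, 22, 24, 31, 48, 53, 54, 61, 67, 80]
push(60): heap contents = [8, 22, 24, 31, 48, 53, 54, 60, 61, 67, 80]
pop() → 8: heap contents = [22, 24, 31, 48, 53, 54, 60, 61, 67, 80]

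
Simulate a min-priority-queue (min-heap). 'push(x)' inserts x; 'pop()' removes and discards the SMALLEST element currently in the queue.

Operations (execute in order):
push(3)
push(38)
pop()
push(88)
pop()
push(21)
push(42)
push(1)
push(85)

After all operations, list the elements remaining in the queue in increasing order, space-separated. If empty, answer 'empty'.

push(3): heap contents = [3]
push(38): heap contents = [3, 38]
pop() → 3: heap contents = [38]
push(88): heap contents = [38, 88]
pop() → 38: heap contents = [88]
push(21): heap contents = [21, 88]
push(42): heap contents = [21, 42, 88]
push(1): heap contents = [1, 21, 42, 88]
push(85): heap contents = [1, 21, 42, 85, 88]

Answer: 1 21 42 85 88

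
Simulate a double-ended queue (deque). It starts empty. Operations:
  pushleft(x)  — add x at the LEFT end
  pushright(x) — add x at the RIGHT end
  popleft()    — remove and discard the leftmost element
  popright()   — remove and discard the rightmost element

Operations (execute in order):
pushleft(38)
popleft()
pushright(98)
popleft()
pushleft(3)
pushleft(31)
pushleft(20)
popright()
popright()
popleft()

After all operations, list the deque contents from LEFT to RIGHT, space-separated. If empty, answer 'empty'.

pushleft(38): [38]
popleft(): []
pushright(98): [98]
popleft(): []
pushleft(3): [3]
pushleft(31): [31, 3]
pushleft(20): [20, 31, 3]
popright(): [20, 31]
popright(): [20]
popleft(): []

Answer: empty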